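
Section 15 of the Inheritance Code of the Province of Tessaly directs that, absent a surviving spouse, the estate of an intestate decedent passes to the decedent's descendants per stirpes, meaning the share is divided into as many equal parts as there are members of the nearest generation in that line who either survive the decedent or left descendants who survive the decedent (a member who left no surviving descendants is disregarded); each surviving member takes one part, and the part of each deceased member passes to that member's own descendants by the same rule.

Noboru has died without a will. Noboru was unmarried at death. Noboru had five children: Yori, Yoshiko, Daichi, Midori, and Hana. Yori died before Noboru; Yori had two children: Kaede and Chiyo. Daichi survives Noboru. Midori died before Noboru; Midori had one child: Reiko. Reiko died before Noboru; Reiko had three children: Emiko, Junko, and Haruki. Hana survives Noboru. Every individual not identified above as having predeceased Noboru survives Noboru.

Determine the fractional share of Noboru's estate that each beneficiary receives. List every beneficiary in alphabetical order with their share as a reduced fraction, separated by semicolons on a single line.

There is no surviving spouse, so the entire estate passes to Noboru's descendants per stirpes.
The estate is divided into 5 equal shares of 1/5 among Yori, Yoshiko, Daichi, Midori, Hana.
Yori predeceased; the 1/5 allotted to Yori's branch passes to Yori's issue by representation.
The 1/5 is divided into 2 equal shares of 1/10 among Kaede, Chiyo.
Kaede is living and takes 1/10.
Chiyo is living and takes 1/10.
Yoshiko is living and takes 1/5.
Daichi is living and takes 1/5.
Midori predeceased; the 1/5 allotted to Midori's branch passes to Midori's issue by representation.
Reiko's line is the sole branch at this level, so the full 1/5 passes to Reiko's issue by representation.
The 1/5 is divided into 3 equal shares of 1/15 among Emiko, Junko, Haruki.
Emiko is living and takes 1/15.
Junko is living and takes 1/15.
Haruki is living and takes 1/15.
Hana is living and takes 1/5.

Chiyo 1/10; Daichi 1/5; Emiko 1/15; Hana 1/5; Haruki 1/15; Junko 1/15; Kaede 1/10; Yoshiko 1/5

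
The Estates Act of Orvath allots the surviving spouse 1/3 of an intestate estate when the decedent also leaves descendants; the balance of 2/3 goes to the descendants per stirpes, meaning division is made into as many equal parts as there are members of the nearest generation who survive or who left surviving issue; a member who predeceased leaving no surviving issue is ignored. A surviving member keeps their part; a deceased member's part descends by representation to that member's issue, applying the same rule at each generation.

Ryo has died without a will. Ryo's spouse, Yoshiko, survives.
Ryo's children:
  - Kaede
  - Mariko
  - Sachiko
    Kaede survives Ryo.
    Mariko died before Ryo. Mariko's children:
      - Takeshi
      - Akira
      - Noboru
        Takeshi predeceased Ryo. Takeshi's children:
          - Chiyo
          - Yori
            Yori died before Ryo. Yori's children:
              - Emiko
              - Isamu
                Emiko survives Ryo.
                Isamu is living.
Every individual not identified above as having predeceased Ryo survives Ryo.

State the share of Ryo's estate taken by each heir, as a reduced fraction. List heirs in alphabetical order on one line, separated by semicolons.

Yoshiko, as surviving spouse, takes 1/3.
The remaining 2/3 passes to Ryo's descendants per stirpes.
The 2/3 is divided into 3 equal shares of 2/9 among Kaede, Mariko, Sachiko.
Kaede is living and takes 2/9.
Mariko predeceased; the 2/9 allotted to Mariko's branch passes to Mariko's issue by representation.
The 2/9 is divided into 3 equal shares of 2/27 among Takeshi, Akira, Noboru.
Takeshi predeceased; the 2/27 allotted to Takeshi's branch passes to Takeshi's issue by representation.
The 2/27 is divided into 2 equal shares of 1/27 among Chiyo, Yori.
Chiyo is living and takes 1/27.
Yori predeceased; the 1/27 allotted to Yori's branch passes to Yori's issue by representation.
The 1/27 is divided into 2 equal shares of 1/54 among Emiko, Isamu.
Emiko is living and takes 1/54.
Isamu is living and takes 1/54.
Akira is living and takes 2/27.
Noboru is living and takes 2/27.
Sachiko is living and takes 2/9.

Akira 2/27; Chiyo 1/27; Emiko 1/54; Isamu 1/54; Kaede 2/9; Noboru 2/27; Sachiko 2/9; Yoshiko 1/3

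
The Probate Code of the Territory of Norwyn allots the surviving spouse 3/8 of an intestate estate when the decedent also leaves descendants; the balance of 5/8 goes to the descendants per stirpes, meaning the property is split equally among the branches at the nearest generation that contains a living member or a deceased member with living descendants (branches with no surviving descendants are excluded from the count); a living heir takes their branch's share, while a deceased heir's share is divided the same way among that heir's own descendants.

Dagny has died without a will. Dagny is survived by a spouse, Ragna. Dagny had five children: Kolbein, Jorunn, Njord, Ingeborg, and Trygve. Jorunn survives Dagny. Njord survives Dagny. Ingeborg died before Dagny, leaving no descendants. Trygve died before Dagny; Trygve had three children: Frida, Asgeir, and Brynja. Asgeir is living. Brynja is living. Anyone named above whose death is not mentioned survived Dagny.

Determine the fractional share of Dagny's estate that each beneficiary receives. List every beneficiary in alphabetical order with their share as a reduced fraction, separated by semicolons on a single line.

Asgeir 5/96; Brynja 5/96; Frida 5/96; Jorunn 5/32; Kolbein 5/32; Njord 5/32; Ragna 3/8

Ragna, as surviving spouse, takes 3/8.
The remaining 5/8 passes to Dagny's descendants per stirpes.
Ingeborg left no surviving issue, so that branch lapses and is disregarded.
The 5/8 is divided into 4 equal shares of 5/32 among Kolbein, Jorunn, Njord, Trygve.
Kolbein is living and takes 5/32.
Jorunn is living and takes 5/32.
Njord is living and takes 5/32.
Trygve predeceased; the 5/32 allotted to Trygve's branch passes to Trygve's issue by representation.
The 5/32 is divided into 3 equal shares of 5/96 among Frida, Asgeir, Brynja.
Frida is living and takes 5/96.
Asgeir is living and takes 5/96.
Brynja is living and takes 5/96.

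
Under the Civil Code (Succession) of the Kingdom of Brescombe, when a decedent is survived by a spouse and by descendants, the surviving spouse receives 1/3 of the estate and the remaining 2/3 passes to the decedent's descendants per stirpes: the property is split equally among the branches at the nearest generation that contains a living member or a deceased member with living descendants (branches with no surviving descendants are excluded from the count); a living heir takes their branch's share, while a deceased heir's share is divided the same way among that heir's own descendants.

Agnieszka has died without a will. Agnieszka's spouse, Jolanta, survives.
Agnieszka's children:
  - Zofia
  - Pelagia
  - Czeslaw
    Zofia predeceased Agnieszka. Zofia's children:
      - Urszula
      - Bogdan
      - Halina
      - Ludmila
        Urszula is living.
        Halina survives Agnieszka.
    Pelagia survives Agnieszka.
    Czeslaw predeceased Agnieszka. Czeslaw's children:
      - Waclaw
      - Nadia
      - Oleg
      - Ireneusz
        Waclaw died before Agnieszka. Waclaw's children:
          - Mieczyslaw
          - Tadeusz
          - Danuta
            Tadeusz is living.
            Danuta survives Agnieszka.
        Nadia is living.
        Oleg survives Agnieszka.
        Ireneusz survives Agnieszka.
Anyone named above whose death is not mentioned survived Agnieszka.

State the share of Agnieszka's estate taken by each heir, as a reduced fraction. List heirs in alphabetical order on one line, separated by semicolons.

Jolanta, as surviving spouse, takes 1/3.
The remaining 2/3 passes to Agnieszka's descendants per stirpes.
The 2/3 is divided into 3 equal shares of 2/9 among Zofia, Pelagia, Czeslaw.
Zofia predeceased; the 2/9 allotted to Zofia's branch passes to Zofia's issue by representation.
The 2/9 is divided into 4 equal shares of 1/18 among Urszula, Bogdan, Halina, Ludmila.
Urszula is living and takes 1/18.
Bogdan is living and takes 1/18.
Halina is living and takes 1/18.
Ludmila is living and takes 1/18.
Pelagia is living and takes 2/9.
Czeslaw predeceased; the 2/9 allotted to Czeslaw's branch passes to Czeslaw's issue by representation.
The 2/9 is divided into 4 equal shares of 1/18 among Waclaw, Nadia, Oleg, Ireneusz.
Waclaw predeceased; the 1/18 allotted to Waclaw's branch passes to Waclaw's issue by representation.
The 1/18 is divided into 3 equal shares of 1/54 among Mieczyslaw, Tadeusz, Danuta.
Mieczyslaw is living and takes 1/54.
Tadeusz is living and takes 1/54.
Danuta is living and takes 1/54.
Nadia is living and takes 1/18.
Oleg is living and takes 1/18.
Ireneusz is living and takes 1/18.

Bogdan 1/18; Danuta 1/54; Halina 1/18; Ireneusz 1/18; Jolanta 1/3; Ludmila 1/18; Mieczyslaw 1/54; Nadia 1/18; Oleg 1/18; Pelagia 2/9; Tadeusz 1/54; Urszula 1/18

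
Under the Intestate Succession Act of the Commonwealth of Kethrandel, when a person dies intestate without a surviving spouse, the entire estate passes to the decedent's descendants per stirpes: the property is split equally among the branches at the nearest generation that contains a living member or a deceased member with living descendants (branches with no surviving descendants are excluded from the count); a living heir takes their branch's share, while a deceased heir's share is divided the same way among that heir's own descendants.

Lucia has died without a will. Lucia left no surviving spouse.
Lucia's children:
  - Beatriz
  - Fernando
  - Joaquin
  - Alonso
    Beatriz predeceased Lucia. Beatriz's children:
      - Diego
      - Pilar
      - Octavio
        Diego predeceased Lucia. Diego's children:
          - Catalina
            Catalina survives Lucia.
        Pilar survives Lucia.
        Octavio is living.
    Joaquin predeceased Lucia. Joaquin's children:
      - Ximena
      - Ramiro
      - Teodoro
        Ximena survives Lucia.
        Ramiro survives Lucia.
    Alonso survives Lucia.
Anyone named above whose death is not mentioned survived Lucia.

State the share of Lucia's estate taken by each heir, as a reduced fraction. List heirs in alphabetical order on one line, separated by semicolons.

There is no surviving spouse, so the entire estate passes to Lucia's descendants per stirpes.
The estate is divided into 4 equal shares of 1/4 among Beatriz, Fernando, Joaquin, Alonso.
Beatriz predeceased; the 1/4 allotted to Beatriz's branch passes to Beatriz's issue by representation.
The 1/4 is divided into 3 equal shares of 1/12 among Diego, Pilar, Octavio.
Diego predeceased; the 1/12 allotted to Diego's branch passes to Diego's issue by representation.
Catalina is the sole taker at this level and receives the full 1/12.
Pilar is living and takes 1/12.
Octavio is living and takes 1/12.
Fernando is living and takes 1/4.
Joaquin predeceased; the 1/4 allotted to Joaquin's branch passes to Joaquin's issue by representation.
The 1/4 is divided into 3 equal shares of 1/12 among Ximena, Ramiro, Teodoro.
Ximena is living and takes 1/12.
Ramiro is living and takes 1/12.
Teodoro is living and takes 1/12.
Alonso is living and takes 1/4.

Alonso 1/4; Catalina 1/12; Fernando 1/4; Octavio 1/12; Pilar 1/12; Ramiro 1/12; Teodoro 1/12; Ximena 1/12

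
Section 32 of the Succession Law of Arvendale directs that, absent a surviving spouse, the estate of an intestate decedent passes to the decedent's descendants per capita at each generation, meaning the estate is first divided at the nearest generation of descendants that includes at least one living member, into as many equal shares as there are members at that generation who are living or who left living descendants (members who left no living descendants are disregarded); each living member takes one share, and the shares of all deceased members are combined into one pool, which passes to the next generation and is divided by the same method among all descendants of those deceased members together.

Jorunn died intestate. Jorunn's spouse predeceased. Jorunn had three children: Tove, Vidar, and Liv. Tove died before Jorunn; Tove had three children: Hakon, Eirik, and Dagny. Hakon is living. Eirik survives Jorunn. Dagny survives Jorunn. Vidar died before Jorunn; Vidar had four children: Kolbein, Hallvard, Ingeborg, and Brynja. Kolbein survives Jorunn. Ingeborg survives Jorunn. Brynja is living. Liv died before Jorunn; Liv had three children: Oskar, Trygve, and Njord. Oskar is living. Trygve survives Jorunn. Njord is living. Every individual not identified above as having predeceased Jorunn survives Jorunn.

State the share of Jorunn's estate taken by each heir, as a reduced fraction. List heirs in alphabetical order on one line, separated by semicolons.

Brynja 1/10; Dagny 1/10; Eirik 1/10; Hakon 1/10; Hallvard 1/10; Ingeborg 1/10; Kolbein 1/10; Njord 1/10; Oskar 1/10; Trygve 1/10

There is no surviving spouse, so the entire estate passes to Jorunn's descendants per capita at each generation.
No one at generation 1 (Tove, Vidar, Liv) is living; moving to the next generation.
At generation 2 (Hakon, Eirik, Dagny, Kolbein, Hallvard, Ingeborg, Brynja, Oskar, Trygve, Njord) there are 10 shares of (1)/10 = 1/10 each.
Living: Hakon, Eirik, Dagny, Kolbein, Hallvard, Ingeborg, Brynja, Oskar, Trygve, and Njord — each takes 1/10.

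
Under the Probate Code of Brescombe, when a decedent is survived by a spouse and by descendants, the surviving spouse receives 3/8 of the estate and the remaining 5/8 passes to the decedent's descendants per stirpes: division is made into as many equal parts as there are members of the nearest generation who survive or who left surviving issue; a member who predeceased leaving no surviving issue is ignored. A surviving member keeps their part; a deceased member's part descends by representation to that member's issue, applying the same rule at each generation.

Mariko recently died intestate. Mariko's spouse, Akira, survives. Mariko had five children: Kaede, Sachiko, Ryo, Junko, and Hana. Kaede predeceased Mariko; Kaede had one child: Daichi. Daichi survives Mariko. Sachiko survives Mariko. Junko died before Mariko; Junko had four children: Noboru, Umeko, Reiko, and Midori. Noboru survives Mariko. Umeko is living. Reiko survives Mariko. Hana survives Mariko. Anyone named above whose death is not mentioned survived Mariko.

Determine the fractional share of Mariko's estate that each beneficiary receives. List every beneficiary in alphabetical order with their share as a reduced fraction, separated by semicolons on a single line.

Akira 3/8; Daichi 1/8; Hana 1/8; Midori 1/32; Noboru 1/32; Reiko 1/32; Ryo 1/8; Sachiko 1/8; Umeko 1/32

Akira, as surviving spouse, takes 3/8.
The remaining 5/8 passes to Mariko's descendants per stirpes.
The 5/8 is divided into 5 equal shares of 1/8 among Kaede, Sachiko, Ryo, Junko, Hana.
Kaede predeceased; the 1/8 allotted to Kaede's branch passes to Kaede's issue by representation.
Daichi is the sole taker at this level and receives the full 1/8.
Sachiko is living and takes 1/8.
Ryo is living and takes 1/8.
Junko predeceased; the 1/8 allotted to Junko's branch passes to Junko's issue by representation.
The 1/8 is divided into 4 equal shares of 1/32 among Noboru, Umeko, Reiko, Midori.
Noboru is living and takes 1/32.
Umeko is living and takes 1/32.
Reiko is living and takes 1/32.
Midori is living and takes 1/32.
Hana is living and takes 1/8.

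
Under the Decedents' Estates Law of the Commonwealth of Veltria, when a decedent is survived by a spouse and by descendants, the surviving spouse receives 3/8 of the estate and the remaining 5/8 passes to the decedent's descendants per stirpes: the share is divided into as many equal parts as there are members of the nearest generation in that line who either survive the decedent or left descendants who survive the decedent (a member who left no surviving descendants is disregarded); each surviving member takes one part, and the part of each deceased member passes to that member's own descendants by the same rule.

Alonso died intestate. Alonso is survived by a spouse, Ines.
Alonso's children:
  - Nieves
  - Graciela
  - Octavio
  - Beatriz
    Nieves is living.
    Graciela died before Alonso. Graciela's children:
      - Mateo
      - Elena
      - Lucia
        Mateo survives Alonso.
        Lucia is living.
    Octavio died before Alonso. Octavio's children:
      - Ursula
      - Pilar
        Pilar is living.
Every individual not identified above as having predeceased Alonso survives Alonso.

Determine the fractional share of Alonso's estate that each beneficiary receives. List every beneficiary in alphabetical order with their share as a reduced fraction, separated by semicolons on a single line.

Beatriz 5/32; Elena 5/96; Ines 3/8; Lucia 5/96; Mateo 5/96; Nieves 5/32; Pilar 5/64; Ursula 5/64

Ines, as surviving spouse, takes 3/8.
The remaining 5/8 passes to Alonso's descendants per stirpes.
The 5/8 is divided into 4 equal shares of 5/32 among Nieves, Graciela, Octavio, Beatriz.
Nieves is living and takes 5/32.
Graciela predeceased; the 5/32 allotted to Graciela's branch passes to Graciela's issue by representation.
The 5/32 is divided into 3 equal shares of 5/96 among Mateo, Elena, Lucia.
Mateo is living and takes 5/96.
Elena is living and takes 5/96.
Lucia is living and takes 5/96.
Octavio predeceased; the 5/32 allotted to Octavio's branch passes to Octavio's issue by representation.
The 5/32 is divided into 2 equal shares of 5/64 among Ursula, Pilar.
Ursula is living and takes 5/64.
Pilar is living and takes 5/64.
Beatriz is living and takes 5/32.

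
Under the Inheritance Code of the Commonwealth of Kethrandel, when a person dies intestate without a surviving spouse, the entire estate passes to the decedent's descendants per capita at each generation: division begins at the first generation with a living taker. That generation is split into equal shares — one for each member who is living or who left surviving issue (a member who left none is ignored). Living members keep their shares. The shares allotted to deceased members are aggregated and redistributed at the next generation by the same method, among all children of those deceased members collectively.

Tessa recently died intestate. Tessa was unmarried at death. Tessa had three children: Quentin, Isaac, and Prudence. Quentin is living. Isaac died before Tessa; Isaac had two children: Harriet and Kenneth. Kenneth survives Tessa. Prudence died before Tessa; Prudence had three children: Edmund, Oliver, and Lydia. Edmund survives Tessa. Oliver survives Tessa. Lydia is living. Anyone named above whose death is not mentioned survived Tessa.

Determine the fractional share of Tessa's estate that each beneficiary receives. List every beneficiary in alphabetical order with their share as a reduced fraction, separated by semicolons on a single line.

There is no surviving spouse, so the entire estate passes to Tessa's descendants per capita at each generation.
At generation 1 (Quentin, Isaac, Prudence) there are 3 shares of (1)/3 = 1/3 each.
Living: Quentin — each takes 1/3.
Deceased: Isaac and Prudence. Their combined 2/3 is pooled and carried to generation 2.
At generation 2 (Harriet, Kenneth, Edmund, Oliver, Lydia) there are 5 shares of (2/3)/5 = 2/15 each.
Living: Harriet, Kenneth, Edmund, Oliver, and Lydia — each takes 2/15.

Edmund 2/15; Harriet 2/15; Kenneth 2/15; Lydia 2/15; Oliver 2/15; Quentin 1/3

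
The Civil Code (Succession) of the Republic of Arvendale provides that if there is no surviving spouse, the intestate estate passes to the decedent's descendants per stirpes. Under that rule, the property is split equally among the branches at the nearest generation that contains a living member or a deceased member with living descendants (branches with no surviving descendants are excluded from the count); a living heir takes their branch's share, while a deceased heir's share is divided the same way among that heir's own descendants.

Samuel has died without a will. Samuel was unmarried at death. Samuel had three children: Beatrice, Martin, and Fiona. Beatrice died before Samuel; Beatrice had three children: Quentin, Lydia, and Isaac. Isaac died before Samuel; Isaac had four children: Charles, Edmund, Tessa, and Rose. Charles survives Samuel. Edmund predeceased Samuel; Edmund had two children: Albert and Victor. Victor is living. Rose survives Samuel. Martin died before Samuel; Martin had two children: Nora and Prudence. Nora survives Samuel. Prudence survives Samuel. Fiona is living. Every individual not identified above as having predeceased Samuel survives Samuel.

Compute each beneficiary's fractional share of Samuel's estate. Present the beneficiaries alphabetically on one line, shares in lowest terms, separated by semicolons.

There is no surviving spouse, so the entire estate passes to Samuel's descendants per stirpes.
The estate is divided into 3 equal shares of 1/3 among Beatrice, Martin, Fiona.
Beatrice predeceased; the 1/3 allotted to Beatrice's branch passes to Beatrice's issue by representation.
The 1/3 is divided into 3 equal shares of 1/9 among Quentin, Lydia, Isaac.
Quentin is living and takes 1/9.
Lydia is living and takes 1/9.
Isaac predeceased; the 1/9 allotted to Isaac's branch passes to Isaac's issue by representation.
The 1/9 is divided into 4 equal shares of 1/36 among Charles, Edmund, Tessa, Rose.
Charles is living and takes 1/36.
Edmund predeceased; the 1/36 allotted to Edmund's branch passes to Edmund's issue by representation.
The 1/36 is divided into 2 equal shares of 1/72 among Albert, Victor.
Albert is living and takes 1/72.
Victor is living and takes 1/72.
Tessa is living and takes 1/36.
Rose is living and takes 1/36.
Martin predeceased; the 1/3 allotted to Martin's branch passes to Martin's issue by representation.
The 1/3 is divided into 2 equal shares of 1/6 among Nora, Prudence.
Nora is living and takes 1/6.
Prudence is living and takes 1/6.
Fiona is living and takes 1/3.

Albert 1/72; Charles 1/36; Fiona 1/3; Lydia 1/9; Nora 1/6; Prudence 1/6; Quentin 1/9; Rose 1/36; Tessa 1/36; Victor 1/72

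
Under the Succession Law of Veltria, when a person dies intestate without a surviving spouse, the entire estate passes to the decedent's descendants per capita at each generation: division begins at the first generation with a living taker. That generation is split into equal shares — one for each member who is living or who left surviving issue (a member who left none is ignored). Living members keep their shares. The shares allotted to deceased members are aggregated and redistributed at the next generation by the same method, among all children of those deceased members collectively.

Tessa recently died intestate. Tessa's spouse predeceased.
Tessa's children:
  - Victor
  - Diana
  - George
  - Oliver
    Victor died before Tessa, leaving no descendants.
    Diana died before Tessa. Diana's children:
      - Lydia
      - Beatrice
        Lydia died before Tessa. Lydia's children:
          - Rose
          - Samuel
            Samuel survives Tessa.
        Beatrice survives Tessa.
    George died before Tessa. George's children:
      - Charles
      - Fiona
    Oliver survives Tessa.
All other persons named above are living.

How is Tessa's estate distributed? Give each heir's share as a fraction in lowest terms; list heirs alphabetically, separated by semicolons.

There is no surviving spouse, so the entire estate passes to Tessa's descendants per capita at each generation.
At generation 1 (Diana, George, Oliver) there are 3 shares of (1)/3 = 1/3 each.
Living: Oliver — each takes 1/3.
Deceased: Diana and George. Their combined 2/3 is pooled and carried to generation 2.
At generation 2 (Lydia, Beatrice, Charles, Fiona) there are 4 shares of (2/3)/4 = 1/6 each.
Living: Beatrice, Charles, and Fiona — each takes 1/6.
Deceased: Lydia. That 1/6 share is carried to generation 3.
At generation 3 (Rose, Samuel) there are 2 shares of (1/6)/2 = 1/12 each.
Living: Rose and Samuel — each takes 1/12.

Beatrice 1/6; Charles 1/6; Fiona 1/6; Oliver 1/3; Rose 1/12; Samuel 1/12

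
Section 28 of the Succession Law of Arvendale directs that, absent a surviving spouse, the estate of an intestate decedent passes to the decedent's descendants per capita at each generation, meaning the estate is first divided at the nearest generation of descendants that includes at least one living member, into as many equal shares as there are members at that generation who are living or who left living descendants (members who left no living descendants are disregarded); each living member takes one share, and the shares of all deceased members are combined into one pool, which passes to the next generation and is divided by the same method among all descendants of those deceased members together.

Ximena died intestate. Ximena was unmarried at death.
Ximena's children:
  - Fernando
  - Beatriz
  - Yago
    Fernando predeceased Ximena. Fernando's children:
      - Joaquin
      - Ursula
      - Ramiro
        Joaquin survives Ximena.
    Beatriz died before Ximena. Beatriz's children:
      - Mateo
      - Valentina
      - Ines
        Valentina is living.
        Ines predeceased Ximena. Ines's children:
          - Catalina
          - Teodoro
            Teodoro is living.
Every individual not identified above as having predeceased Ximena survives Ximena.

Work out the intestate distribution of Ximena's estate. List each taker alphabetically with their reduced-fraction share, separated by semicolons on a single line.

There is no surviving spouse, so the entire estate passes to Ximena's descendants per capita at each generation.
At generation 1 (Fernando, Beatriz, Yago) there are 3 shares of (1)/3 = 1/3 each.
Living: Yago — each takes 1/3.
Deceased: Fernando and Beatriz. Their combined 2/3 is pooled and carried to generation 2.
At generation 2 (Joaquin, Ursula, Ramiro, Mateo, Valentina, Ines) there are 6 shares of (2/3)/6 = 1/9 each.
Living: Joaquin, Ursula, Ramiro, Mateo, and Valentina — each takes 1/9.
Deceased: Ines. That 1/9 share is carried to generation 3.
At generation 3 (Catalina, Teodoro) there are 2 shares of (1/9)/2 = 1/18 each.
Living: Catalina and Teodoro — each takes 1/18.

Catalina 1/18; Joaquin 1/9; Mateo 1/9; Ramiro 1/9; Teodoro 1/18; Ursula 1/9; Valentina 1/9; Yago 1/3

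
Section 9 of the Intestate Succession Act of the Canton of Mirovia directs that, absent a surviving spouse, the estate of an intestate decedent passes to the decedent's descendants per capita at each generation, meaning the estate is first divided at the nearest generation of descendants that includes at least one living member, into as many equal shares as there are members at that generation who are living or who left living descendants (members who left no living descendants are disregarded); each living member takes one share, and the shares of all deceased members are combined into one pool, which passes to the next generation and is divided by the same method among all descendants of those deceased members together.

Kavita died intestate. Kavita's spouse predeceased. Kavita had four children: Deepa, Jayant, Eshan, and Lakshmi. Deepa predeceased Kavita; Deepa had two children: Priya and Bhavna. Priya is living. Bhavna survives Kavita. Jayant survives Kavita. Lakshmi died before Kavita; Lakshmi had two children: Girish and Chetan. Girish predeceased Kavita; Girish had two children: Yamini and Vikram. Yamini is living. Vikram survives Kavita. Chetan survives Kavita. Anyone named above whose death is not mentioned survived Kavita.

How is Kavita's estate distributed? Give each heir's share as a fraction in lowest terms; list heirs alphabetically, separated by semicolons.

Bhavna 1/8; Chetan 1/8; Eshan 1/4; Jayant 1/4; Priya 1/8; Vikram 1/16; Yamini 1/16

There is no surviving spouse, so the entire estate passes to Kavita's descendants per capita at each generation.
At generation 1 (Deepa, Jayant, Eshan, Lakshmi) there are 4 shares of (1)/4 = 1/4 each.
Living: Jayant and Eshan — each takes 1/4.
Deceased: Deepa and Lakshmi. Their combined 1/2 is pooled and carried to generation 2.
At generation 2 (Priya, Bhavna, Girish, Chetan) there are 4 shares of (1/2)/4 = 1/8 each.
Living: Priya, Bhavna, and Chetan — each takes 1/8.
Deceased: Girish. That 1/8 share is carried to generation 3.
At generation 3 (Yamini, Vikram) there are 2 shares of (1/8)/2 = 1/16 each.
Living: Yamini and Vikram — each takes 1/16.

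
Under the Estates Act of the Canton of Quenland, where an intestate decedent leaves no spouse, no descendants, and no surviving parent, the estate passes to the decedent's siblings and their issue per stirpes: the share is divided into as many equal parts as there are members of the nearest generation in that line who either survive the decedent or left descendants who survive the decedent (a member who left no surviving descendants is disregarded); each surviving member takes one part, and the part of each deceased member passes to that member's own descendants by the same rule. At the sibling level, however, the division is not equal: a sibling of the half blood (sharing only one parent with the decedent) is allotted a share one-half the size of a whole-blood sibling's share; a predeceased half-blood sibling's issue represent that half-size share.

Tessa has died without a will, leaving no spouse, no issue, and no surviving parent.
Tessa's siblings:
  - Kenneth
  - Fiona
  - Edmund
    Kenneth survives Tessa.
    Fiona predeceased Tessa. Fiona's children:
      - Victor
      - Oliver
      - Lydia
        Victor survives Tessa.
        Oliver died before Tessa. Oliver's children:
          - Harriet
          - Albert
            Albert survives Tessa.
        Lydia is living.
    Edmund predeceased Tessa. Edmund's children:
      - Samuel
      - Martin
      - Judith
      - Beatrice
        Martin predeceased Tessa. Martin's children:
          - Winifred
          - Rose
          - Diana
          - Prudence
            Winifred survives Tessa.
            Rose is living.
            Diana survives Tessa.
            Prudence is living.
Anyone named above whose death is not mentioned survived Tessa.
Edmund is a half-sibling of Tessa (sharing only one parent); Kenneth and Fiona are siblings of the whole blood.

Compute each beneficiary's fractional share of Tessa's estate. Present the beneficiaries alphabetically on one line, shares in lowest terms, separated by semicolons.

Albert 1/15; Beatrice 1/20; Diana 1/80; Harriet 1/15; Judith 1/20; Kenneth 2/5; Lydia 2/15; Prudence 1/80; Rose 1/80; Samuel 1/20; Victor 2/15; Winifred 1/80

No spouse, descendants, or parent survives, so the estate passes to Tessa's siblings per stirpes.
Half-blood siblings count for one-half the weight of whole-blood siblings at the initial division.
Dividing 1 in proportion to weights (total weight 5/2): Kenneth (weight 1) → 2/5; Fiona (weight 1) → 2/5; Edmund (weight 1/2) → 1/5.
Kenneth is living and takes 2/5.
Fiona predeceased; the 2/5 allotted to Fiona's branch passes to Fiona's issue by representation.
The 2/5 is divided into 3 equal shares of 2/15 among Victor, Oliver, Lydia.
Victor is living and takes 2/15.
Oliver predeceased; the 2/15 allotted to Oliver's branch passes to Oliver's issue by representation.
The 2/15 is divided into 2 equal shares of 1/15 among Harriet, Albert.
Harriet is living and takes 1/15.
Albert is living and takes 1/15.
Lydia is living and takes 2/15.
Edmund predeceased; the 1/5 allotted to Edmund's branch passes to Edmund's issue by representation.
The 1/5 is divided into 4 equal shares of 1/20 among Samuel, Martin, Judith, Beatrice.
Samuel is living and takes 1/20.
Martin predeceased; the 1/20 allotted to Martin's branch passes to Martin's issue by representation.
The 1/20 is divided into 4 equal shares of 1/80 among Winifred, Rose, Diana, Prudence.
Winifred is living and takes 1/80.
Rose is living and takes 1/80.
Diana is living and takes 1/80.
Prudence is living and takes 1/80.
Judith is living and takes 1/20.
Beatrice is living and takes 1/20.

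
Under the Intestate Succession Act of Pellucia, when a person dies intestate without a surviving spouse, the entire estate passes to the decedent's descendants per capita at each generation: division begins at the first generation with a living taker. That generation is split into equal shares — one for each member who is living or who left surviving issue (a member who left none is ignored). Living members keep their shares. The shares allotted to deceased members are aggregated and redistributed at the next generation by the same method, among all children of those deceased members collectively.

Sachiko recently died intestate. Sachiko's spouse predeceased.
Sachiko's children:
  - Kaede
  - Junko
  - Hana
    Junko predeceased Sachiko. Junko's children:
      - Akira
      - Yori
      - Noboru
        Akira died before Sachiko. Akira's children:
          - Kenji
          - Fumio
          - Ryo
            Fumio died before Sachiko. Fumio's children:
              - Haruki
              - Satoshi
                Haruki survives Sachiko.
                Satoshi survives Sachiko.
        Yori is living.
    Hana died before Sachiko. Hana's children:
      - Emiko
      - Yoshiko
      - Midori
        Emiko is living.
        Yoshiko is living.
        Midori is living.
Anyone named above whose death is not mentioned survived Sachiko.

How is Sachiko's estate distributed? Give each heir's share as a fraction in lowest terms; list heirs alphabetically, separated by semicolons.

Emiko 1/9; Haruki 1/54; Kaede 1/3; Kenji 1/27; Midori 1/9; Noboru 1/9; Ryo 1/27; Satoshi 1/54; Yori 1/9; Yoshiko 1/9

There is no surviving spouse, so the entire estate passes to Sachiko's descendants per capita at each generation.
At generation 1 (Kaede, Junko, Hana) there are 3 shares of (1)/3 = 1/3 each.
Living: Kaede — each takes 1/3.
Deceased: Junko and Hana. Their combined 2/3 is pooled and carried to generation 2.
At generation 2 (Akira, Yori, Noboru, Emiko, Yoshiko, Midori) there are 6 shares of (2/3)/6 = 1/9 each.
Living: Yori, Noboru, Emiko, Yoshiko, and Midori — each takes 1/9.
Deceased: Akira. That 1/9 share is carried to generation 3.
At generation 3 (Kenji, Fumio, Ryo) there are 3 shares of (1/9)/3 = 1/27 each.
Living: Kenji and Ryo — each takes 1/27.
Deceased: Fumio. That 1/27 share is carried to generation 4.
At generation 4 (Haruki, Satoshi) there are 2 shares of (1/27)/2 = 1/54 each.
Living: Haruki and Satoshi — each takes 1/54.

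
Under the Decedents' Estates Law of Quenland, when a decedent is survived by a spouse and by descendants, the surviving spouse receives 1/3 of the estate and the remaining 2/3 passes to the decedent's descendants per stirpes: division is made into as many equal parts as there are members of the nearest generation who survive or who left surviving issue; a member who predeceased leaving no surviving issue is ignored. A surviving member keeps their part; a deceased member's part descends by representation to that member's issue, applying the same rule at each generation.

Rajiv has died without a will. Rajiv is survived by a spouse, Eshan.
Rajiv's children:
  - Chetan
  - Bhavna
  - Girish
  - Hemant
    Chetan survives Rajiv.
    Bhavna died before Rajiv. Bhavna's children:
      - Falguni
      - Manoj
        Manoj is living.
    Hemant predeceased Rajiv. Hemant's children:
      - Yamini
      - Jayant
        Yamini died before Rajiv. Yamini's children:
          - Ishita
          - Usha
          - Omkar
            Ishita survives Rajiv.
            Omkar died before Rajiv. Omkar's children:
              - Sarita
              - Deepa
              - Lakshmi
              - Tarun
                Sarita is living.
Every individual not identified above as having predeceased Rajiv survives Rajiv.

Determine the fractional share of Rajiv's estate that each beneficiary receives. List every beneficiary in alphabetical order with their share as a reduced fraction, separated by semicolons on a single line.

Chetan 1/6; Deepa 1/144; Eshan 1/3; Falguni 1/12; Girish 1/6; Ishita 1/36; Jayant 1/12; Lakshmi 1/144; Manoj 1/12; Sarita 1/144; Tarun 1/144; Usha 1/36

Eshan, as surviving spouse, takes 1/3.
The remaining 2/3 passes to Rajiv's descendants per stirpes.
The 2/3 is divided into 4 equal shares of 1/6 among Chetan, Bhavna, Girish, Hemant.
Chetan is living and takes 1/6.
Bhavna predeceased; the 1/6 allotted to Bhavna's branch passes to Bhavna's issue by representation.
The 1/6 is divided into 2 equal shares of 1/12 among Falguni, Manoj.
Falguni is living and takes 1/12.
Manoj is living and takes 1/12.
Girish is living and takes 1/6.
Hemant predeceased; the 1/6 allotted to Hemant's branch passes to Hemant's issue by representation.
The 1/6 is divided into 2 equal shares of 1/12 among Yamini, Jayant.
Yamini predeceased; the 1/12 allotted to Yamini's branch passes to Yamini's issue by representation.
The 1/12 is divided into 3 equal shares of 1/36 among Ishita, Usha, Omkar.
Ishita is living and takes 1/36.
Usha is living and takes 1/36.
Omkar predeceased; the 1/36 allotted to Omkar's branch passes to Omkar's issue by representation.
The 1/36 is divided into 4 equal shares of 1/144 among Sarita, Deepa, Lakshmi, Tarun.
Sarita is living and takes 1/144.
Deepa is living and takes 1/144.
Lakshmi is living and takes 1/144.
Tarun is living and takes 1/144.
Jayant is living and takes 1/12.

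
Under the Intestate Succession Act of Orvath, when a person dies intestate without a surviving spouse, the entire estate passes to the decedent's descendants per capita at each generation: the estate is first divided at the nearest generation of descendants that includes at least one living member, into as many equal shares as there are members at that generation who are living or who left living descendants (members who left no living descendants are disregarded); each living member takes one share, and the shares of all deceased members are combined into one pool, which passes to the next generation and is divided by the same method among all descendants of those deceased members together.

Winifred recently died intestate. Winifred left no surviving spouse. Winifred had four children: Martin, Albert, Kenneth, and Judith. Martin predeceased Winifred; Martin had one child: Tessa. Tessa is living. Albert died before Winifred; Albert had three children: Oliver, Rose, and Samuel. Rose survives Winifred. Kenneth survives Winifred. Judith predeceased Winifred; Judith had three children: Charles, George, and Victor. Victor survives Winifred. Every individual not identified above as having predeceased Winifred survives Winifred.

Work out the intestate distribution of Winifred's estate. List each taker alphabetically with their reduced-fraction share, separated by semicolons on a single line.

There is no surviving spouse, so the entire estate passes to Winifred's descendants per capita at each generation.
At generation 1 (Martin, Albert, Kenneth, Judith) there are 4 shares of (1)/4 = 1/4 each.
Living: Kenneth — each takes 1/4.
Deceased: Martin, Albert, and Judith. Their combined 3/4 is pooled and carried to generation 2.
At generation 2 (Tessa, Oliver, Rose, Samuel, Charles, George, Victor) there are 7 shares of (3/4)/7 = 3/28 each.
Living: Tessa, Oliver, Rose, Samuel, Charles, George, and Victor — each takes 3/28.

Charles 3/28; George 3/28; Kenneth 1/4; Oliver 3/28; Rose 3/28; Samuel 3/28; Tessa 3/28; Victor 3/28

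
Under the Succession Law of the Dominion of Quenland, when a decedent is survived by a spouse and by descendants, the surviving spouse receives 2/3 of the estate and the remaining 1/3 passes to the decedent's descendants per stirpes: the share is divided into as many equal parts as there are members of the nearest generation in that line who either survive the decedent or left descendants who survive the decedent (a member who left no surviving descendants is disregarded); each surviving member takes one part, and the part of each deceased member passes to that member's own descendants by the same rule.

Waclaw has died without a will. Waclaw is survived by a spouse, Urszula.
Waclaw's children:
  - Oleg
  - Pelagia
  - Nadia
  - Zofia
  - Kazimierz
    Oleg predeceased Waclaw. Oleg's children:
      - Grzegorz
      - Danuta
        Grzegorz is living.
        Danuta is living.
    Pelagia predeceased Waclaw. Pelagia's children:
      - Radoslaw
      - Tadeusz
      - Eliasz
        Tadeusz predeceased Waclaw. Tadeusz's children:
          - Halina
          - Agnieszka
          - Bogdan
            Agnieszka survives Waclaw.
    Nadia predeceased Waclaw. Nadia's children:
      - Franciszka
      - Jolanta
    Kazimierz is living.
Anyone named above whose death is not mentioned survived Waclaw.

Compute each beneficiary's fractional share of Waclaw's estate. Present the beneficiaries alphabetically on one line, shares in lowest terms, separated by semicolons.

Urszula, as surviving spouse, takes 2/3.
The remaining 1/3 passes to Waclaw's descendants per stirpes.
The 1/3 is divided into 5 equal shares of 1/15 among Oleg, Pelagia, Nadia, Zofia, Kazimierz.
Oleg predeceased; the 1/15 allotted to Oleg's branch passes to Oleg's issue by representation.
The 1/15 is divided into 2 equal shares of 1/30 among Grzegorz, Danuta.
Grzegorz is living and takes 1/30.
Danuta is living and takes 1/30.
Pelagia predeceased; the 1/15 allotted to Pelagia's branch passes to Pelagia's issue by representation.
The 1/15 is divided into 3 equal shares of 1/45 among Radoslaw, Tadeusz, Eliasz.
Radoslaw is living and takes 1/45.
Tadeusz predeceased; the 1/45 allotted to Tadeusz's branch passes to Tadeusz's issue by representation.
The 1/45 is divided into 3 equal shares of 1/135 among Halina, Agnieszka, Bogdan.
Halina is living and takes 1/135.
Agnieszka is living and takes 1/135.
Bogdan is living and takes 1/135.
Eliasz is living and takes 1/45.
Nadia predeceased; the 1/15 allotted to Nadia's branch passes to Nadia's issue by representation.
The 1/15 is divided into 2 equal shares of 1/30 among Franciszka, Jolanta.
Franciszka is living and takes 1/30.
Jolanta is living and takes 1/30.
Zofia is living and takes 1/15.
Kazimierz is living and takes 1/15.

Agnieszka 1/135; Bogdan 1/135; Danuta 1/30; Eliasz 1/45; Franciszka 1/30; Grzegorz 1/30; Halina 1/135; Jolanta 1/30; Kazimierz 1/15; Radoslaw 1/45; Urszula 2/3; Zofia 1/15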